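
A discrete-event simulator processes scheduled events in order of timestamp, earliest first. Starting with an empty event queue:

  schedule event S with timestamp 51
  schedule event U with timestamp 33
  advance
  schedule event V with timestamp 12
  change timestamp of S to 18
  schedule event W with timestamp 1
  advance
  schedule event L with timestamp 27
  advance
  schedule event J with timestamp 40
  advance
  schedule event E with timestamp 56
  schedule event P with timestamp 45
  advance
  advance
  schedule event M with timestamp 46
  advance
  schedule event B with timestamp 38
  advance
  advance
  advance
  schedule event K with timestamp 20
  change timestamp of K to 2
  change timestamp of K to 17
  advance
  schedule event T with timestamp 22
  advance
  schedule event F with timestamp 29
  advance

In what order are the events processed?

add S (timestamp 51) → {S:51}
add U (timestamp 33) → {U:33, S:51}
advance → U; now {S:51}
add V (timestamp 12) → {V:12, S:51}
update S to timestamp 18 → {V:12, S:18}
add W (timestamp 1) → {W:1, V:12, S:18}
advance → W; now {V:12, S:18}
add L (timestamp 27) → {V:12, S:18, L:27}
advance → V; now {S:18, L:27}
add J (timestamp 40) → {S:18, L:27, J:40}
advance → S; now {L:27, J:40}
add E (timestamp 56) → {L:27, J:40, E:56}
add P (timestamp 45) → {L:27, J:40, P:45, E:56}
advance → L; now {J:40, P:45, E:56}
advance → J; now {P:45, E:56}
add M (timestamp 46) → {P:45, M:46, E:56}
advance → P; now {M:46, E:56}
add B (timestamp 38) → {B:38, M:46, E:56}
advance → B; now {M:46, E:56}
advance → M; now {E:56}
advance → E; now {}
add K (timestamp 20) → {K:20}
update K to timestamp 2 → {K:2}
update K to timestamp 17 → {K:17}
advance → K; now {}
add T (timestamp 22) → {T:22}
advance → T; now {}
add F (timestamp 29) → {F:29}
advance → F; now {}

[U, W, V, S, L, J, P, B, M, E, K, T, F]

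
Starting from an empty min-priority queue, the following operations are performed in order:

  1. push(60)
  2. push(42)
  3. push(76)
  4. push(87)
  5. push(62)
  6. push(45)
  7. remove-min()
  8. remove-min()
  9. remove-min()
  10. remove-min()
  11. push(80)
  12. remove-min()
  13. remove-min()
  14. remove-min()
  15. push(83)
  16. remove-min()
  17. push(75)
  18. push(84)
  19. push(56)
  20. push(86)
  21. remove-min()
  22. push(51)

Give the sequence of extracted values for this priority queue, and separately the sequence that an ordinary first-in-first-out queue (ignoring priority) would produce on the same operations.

priority queue: [42, 45, 60, 62, 76, 80, 87, 83, 56]; FIFO queue: [60, 42, 76, 87, 62, 45, 80, 83, 75]

insert 60 → {60}
insert 42 → {42, 60}
insert 76 → {42, 60, 76}
insert 87 → {42, 60, 76, 87}
insert 62 → {42, 60, 62, 76, 87}
insert 45 → {42, 45, 60, 62, 76, 87}
remove-min → 42; now {45, 60, 62, 76, 87}
remove-min → 45; now {60, 62, 76, 87}
remove-min → 60; now {62, 76, 87}
remove-min → 62; now {76, 87}
insert 80 → {76, 80, 87}
remove-min → 76; now {80, 87}
remove-min → 80; now {87}
remove-min → 87; now {}
insert 83 → {83}
remove-min → 83; now {}
insert 75 → {75}
insert 84 → {75, 84}
insert 56 → {56, 75, 84}
insert 86 → {56, 75, 84, 86}
remove-min → 56; now {75, 84, 86}
insert 51 → {51, 75, 84, 86}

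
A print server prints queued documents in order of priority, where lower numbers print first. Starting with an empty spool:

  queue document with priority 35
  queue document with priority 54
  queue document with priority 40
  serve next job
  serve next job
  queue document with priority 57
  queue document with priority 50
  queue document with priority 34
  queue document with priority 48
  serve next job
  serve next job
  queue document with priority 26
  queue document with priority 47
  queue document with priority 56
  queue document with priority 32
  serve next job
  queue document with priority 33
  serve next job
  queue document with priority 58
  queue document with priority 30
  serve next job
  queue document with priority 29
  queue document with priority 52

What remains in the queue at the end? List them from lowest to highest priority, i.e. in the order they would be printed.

insert 35 → {35}
insert 54 → {35, 54}
insert 40 → {35, 40, 54}
serve next job → 35; now {40, 54}
serve next job → 40; now {54}
insert 57 → {54, 57}
insert 50 → {50, 54, 57}
insert 34 → {34, 50, 54, 57}
insert 48 → {34, 48, 50, 54, 57}
serve next job → 34; now {48, 50, 54, 57}
serve next job → 48; now {50, 54, 57}
insert 26 → {26, 50, 54, 57}
insert 47 → {26, 47, 50, 54, 57}
insert 56 → {26, 47, 50, 54, 56, 57}
insert 32 → {26, 32, 47, 50, 54, 56, 57}
serve next job → 26; now {32, 47, 50, 54, 56, 57}
insert 33 → {32, 33, 47, 50, 54, 56, 57}
serve next job → 32; now {33, 47, 50, 54, 56, 57}
insert 58 → {33, 47, 50, 54, 56, 57, 58}
insert 30 → {30, 33, 47, 50, 54, 56, 57, 58}
serve next job → 30; now {33, 47, 50, 54, 56, 57, 58}
insert 29 → {29, 33, 47, 50, 54, 56, 57, 58}
insert 52 → {29, 33, 47, 50, 52, 54, 56, 57, 58}

29 → 33 → 47 → 50 → 52 → 54 → 56 → 57 → 58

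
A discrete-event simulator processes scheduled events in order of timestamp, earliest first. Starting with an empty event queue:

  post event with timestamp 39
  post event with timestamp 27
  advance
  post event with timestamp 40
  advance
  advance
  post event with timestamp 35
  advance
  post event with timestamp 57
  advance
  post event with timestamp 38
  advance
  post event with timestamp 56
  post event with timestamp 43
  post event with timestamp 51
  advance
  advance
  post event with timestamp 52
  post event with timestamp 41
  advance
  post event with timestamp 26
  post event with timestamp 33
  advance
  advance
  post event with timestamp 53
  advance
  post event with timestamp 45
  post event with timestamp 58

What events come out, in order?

insert 39 → {39}
insert 27 → {27, 39}
advance → 27; now {39}
insert 40 → {39, 40}
advance → 39; now {40}
advance → 40; now {}
insert 35 → {35}
advance → 35; now {}
insert 57 → {57}
advance → 57; now {}
insert 38 → {38}
advance → 38; now {}
insert 56 → {56}
insert 43 → {43, 56}
insert 51 → {43, 51, 56}
advance → 43; now {51, 56}
advance → 51; now {56}
insert 52 → {52, 56}
insert 41 → {41, 52, 56}
advance → 41; now {52, 56}
insert 26 → {26, 52, 56}
insert 33 → {26, 33, 52, 56}
advance → 26; now {33, 52, 56}
advance → 33; now {52, 56}
insert 53 → {52, 53, 56}
advance → 52; now {53, 56}
insert 45 → {45, 53, 56}
insert 58 → {45, 53, 56, 58}

27, 39, 40, 35, 57, 38, 43, 51, 41, 26, 33, 52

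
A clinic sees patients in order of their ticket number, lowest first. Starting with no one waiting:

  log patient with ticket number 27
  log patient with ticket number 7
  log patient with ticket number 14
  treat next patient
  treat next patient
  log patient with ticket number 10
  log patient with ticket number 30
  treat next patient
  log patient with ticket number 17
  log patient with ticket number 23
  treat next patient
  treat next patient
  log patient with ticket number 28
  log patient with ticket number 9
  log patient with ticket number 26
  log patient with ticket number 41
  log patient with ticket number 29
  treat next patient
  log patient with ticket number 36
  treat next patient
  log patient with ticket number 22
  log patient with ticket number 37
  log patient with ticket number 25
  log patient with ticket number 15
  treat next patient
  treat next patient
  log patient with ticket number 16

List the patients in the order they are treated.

7, 14, 10, 17, 23, 9, 26, 15, 22

insert 27 → {27}
insert 7 → {7, 27}
insert 14 → {7, 14, 27}
treat next patient → 7; now {14, 27}
treat next patient → 14; now {27}
insert 10 → {10, 27}
insert 30 → {10, 27, 30}
treat next patient → 10; now {27, 30}
insert 17 → {17, 27, 30}
insert 23 → {17, 23, 27, 30}
treat next patient → 17; now {23, 27, 30}
treat next patient → 23; now {27, 30}
insert 28 → {27, 28, 30}
insert 9 → {9, 27, 28, 30}
insert 26 → {9, 26, 27, 28, 30}
insert 41 → {9, 26, 27, 28, 30, 41}
insert 29 → {9, 26, 27, 28, 29, 30, 41}
treat next patient → 9; now {26, 27, 28, 29, 30, 41}
insert 36 → {26, 27, 28, 29, 30, 36, 41}
treat next patient → 26; now {27, 28, 29, 30, 36, 41}
insert 22 → {22, 27, 28, 29, 30, 36, 41}
insert 37 → {22, 27, 28, 29, 30, 36, 37, 41}
insert 25 → {22, 25, 27, 28, 29, 30, 36, 37, 41}
insert 15 → {15, 22, 25, 27, 28, 29, 30, 36, 37, 41}
treat next patient → 15; now {22, 25, 27, 28, 29, 30, 36, 37, 41}
treat next patient → 22; now {25, 27, 28, 29, 30, 36, 37, 41}
insert 16 → {16, 25, 27, 28, 29, 30, 36, 37, 41}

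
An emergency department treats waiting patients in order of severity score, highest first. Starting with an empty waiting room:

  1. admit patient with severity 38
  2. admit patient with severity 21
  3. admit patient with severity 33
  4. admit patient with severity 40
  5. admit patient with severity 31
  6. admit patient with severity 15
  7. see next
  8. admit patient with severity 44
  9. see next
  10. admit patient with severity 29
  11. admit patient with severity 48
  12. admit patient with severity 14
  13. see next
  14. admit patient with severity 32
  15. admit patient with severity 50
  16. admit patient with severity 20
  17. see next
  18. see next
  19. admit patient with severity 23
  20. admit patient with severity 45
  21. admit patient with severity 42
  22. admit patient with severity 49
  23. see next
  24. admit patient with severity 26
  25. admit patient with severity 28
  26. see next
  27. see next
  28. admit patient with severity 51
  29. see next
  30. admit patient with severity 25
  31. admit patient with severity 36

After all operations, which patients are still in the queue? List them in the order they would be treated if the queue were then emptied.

insert 38 → {38}
insert 21 → {38, 21}
insert 33 → {38, 33, 21}
insert 40 → {40, 38, 33, 21}
insert 31 → {40, 38, 33, 31, 21}
insert 15 → {40, 38, 33, 31, 21, 15}
see next → 40; now {38, 33, 31, 21, 15}
insert 44 → {44, 38, 33, 31, 21, 15}
see next → 44; now {38, 33, 31, 21, 15}
insert 29 → {38, 33, 31, 29, 21, 15}
insert 48 → {48, 38, 33, 31, 29, 21, 15}
insert 14 → {48, 38, 33, 31, 29, 21, 15, 14}
see next → 48; now {38, 33, 31, 29, 21, 15, 14}
insert 32 → {38, 33, 32, 31, 29, 21, 15, 14}
insert 50 → {50, 38, 33, 32, 31, 29, 21, 15, 14}
insert 20 → {50, 38, 33, 32, 31, 29, 21, 20, 15, 14}
see next → 50; now {38, 33, 32, 31, 29, 21, 20, 15, 14}
see next → 38; now {33, 32, 31, 29, 21, 20, 15, 14}
insert 23 → {33, 32, 31, 29, 23, 21, 20, 15, 14}
insert 45 → {45, 33, 32, 31, 29, 23, 21, 20, 15, 14}
insert 42 → {45, 42, 33, 32, 31, 29, 23, 21, 20, 15, 14}
insert 49 → {49, 45, 42, 33, 32, 31, 29, 23, 21, 20, 15, 14}
see next → 49; now {45, 42, 33, 32, 31, 29, 23, 21, 20, 15, 14}
insert 26 → {45, 42, 33, 32, 31, 29, 26, 23, 21, 20, 15, 14}
insert 28 → {45, 42, 33, 32, 31, 29, 28, 26, 23, 21, 20, 15, 14}
see next → 45; now {42, 33, 32, 31, 29, 28, 26, 23, 21, 20, 15, 14}
see next → 42; now {33, 32, 31, 29, 28, 26, 23, 21, 20, 15, 14}
insert 51 → {51, 33, 32, 31, 29, 28, 26, 23, 21, 20, 15, 14}
see next → 51; now {33, 32, 31, 29, 28, 26, 23, 21, 20, 15, 14}
insert 25 → {33, 32, 31, 29, 28, 26, 25, 23, 21, 20, 15, 14}
insert 36 → {36, 33, 32, 31, 29, 28, 26, 25, 23, 21, 20, 15, 14}

36, 33, 32, 31, 29, 28, 26, 25, 23, 21, 20, 15, 14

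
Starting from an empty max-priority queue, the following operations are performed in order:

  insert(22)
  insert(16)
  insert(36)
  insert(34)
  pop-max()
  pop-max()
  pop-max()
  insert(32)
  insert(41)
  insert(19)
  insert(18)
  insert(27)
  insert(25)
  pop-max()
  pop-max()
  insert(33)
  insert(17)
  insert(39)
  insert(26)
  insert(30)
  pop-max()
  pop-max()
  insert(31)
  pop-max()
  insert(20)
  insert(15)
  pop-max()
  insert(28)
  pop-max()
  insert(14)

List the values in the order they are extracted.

insert 22 → {22}
insert 16 → {22, 16}
insert 36 → {36, 22, 16}
insert 34 → {36, 34, 22, 16}
pop-max → 36; now {34, 22, 16}
pop-max → 34; now {22, 16}
pop-max → 22; now {16}
insert 32 → {32, 16}
insert 41 → {41, 32, 16}
insert 19 → {41, 32, 19, 16}
insert 18 → {41, 32, 19, 18, 16}
insert 27 → {41, 32, 27, 19, 18, 16}
insert 25 → {41, 32, 27, 25, 19, 18, 16}
pop-max → 41; now {32, 27, 25, 19, 18, 16}
pop-max → 32; now {27, 25, 19, 18, 16}
insert 33 → {33, 27, 25, 19, 18, 16}
insert 17 → {33, 27, 25, 19, 18, 17, 16}
insert 39 → {39, 33, 27, 25, 19, 18, 17, 16}
insert 26 → {39, 33, 27, 26, 25, 19, 18, 17, 16}
insert 30 → {39, 33, 30, 27, 26, 25, 19, 18, 17, 16}
pop-max → 39; now {33, 30, 27, 26, 25, 19, 18, 17, 16}
pop-max → 33; now {30, 27, 26, 25, 19, 18, 17, 16}
insert 31 → {31, 30, 27, 26, 25, 19, 18, 17, 16}
pop-max → 31; now {30, 27, 26, 25, 19, 18, 17, 16}
insert 20 → {30, 27, 26, 25, 20, 19, 18, 17, 16}
insert 15 → {30, 27, 26, 25, 20, 19, 18, 17, 16, 15}
pop-max → 30; now {27, 26, 25, 20, 19, 18, 17, 16, 15}
insert 28 → {28, 27, 26, 25, 20, 19, 18, 17, 16, 15}
pop-max → 28; now {27, 26, 25, 20, 19, 18, 17, 16, 15}
insert 14 → {27, 26, 25, 20, 19, 18, 17, 16, 15, 14}

36, 34, 22, 41, 32, 39, 33, 31, 30, 28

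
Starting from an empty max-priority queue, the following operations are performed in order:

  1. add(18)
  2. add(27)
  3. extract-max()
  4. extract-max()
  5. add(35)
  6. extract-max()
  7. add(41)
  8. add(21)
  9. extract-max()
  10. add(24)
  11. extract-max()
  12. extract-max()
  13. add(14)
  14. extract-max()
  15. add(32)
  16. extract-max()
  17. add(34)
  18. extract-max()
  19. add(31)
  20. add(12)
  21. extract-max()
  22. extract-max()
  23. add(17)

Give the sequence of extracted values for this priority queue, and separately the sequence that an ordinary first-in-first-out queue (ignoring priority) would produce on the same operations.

priority queue: 27 → 18 → 35 → 41 → 24 → 21 → 14 → 32 → 34 → 31 → 12; FIFO queue: 18, 27, 35, 41, 21, 24, 14, 32, 34, 31, 12

insert 18 → {18}
insert 27 → {27, 18}
extract-max → 27; now {18}
extract-max → 18; now {}
insert 35 → {35}
extract-max → 35; now {}
insert 41 → {41}
insert 21 → {41, 21}
extract-max → 41; now {21}
insert 24 → {24, 21}
extract-max → 24; now {21}
extract-max → 21; now {}
insert 14 → {14}
extract-max → 14; now {}
insert 32 → {32}
extract-max → 32; now {}
insert 34 → {34}
extract-max → 34; now {}
insert 31 → {31}
insert 12 → {31, 12}
extract-max → 31; now {12}
extract-max → 12; now {}
insert 17 → {17}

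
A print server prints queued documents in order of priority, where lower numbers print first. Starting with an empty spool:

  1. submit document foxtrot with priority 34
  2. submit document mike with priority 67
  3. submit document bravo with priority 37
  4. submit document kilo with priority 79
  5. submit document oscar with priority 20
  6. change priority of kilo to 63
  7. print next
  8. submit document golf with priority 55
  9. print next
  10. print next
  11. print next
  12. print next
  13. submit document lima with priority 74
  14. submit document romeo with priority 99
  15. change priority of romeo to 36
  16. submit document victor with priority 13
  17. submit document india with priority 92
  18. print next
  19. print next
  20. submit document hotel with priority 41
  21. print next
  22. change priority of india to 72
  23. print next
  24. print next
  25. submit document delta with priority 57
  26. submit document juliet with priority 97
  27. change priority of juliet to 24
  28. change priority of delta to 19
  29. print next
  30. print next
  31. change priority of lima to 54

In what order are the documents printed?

oscar → foxtrot → bravo → golf → kilo → victor → romeo → hotel → mike → india → delta → juliet

add foxtrot (priority 34) → {foxtrot:34}
add mike (priority 67) → {foxtrot:34, mike:67}
add bravo (priority 37) → {foxtrot:34, bravo:37, mike:67}
add kilo (priority 79) → {foxtrot:34, bravo:37, mike:67, kilo:79}
add oscar (priority 20) → {oscar:20, foxtrot:34, bravo:37, mike:67, kilo:79}
update kilo to priority 63 → {oscar:20, foxtrot:34, bravo:37, kilo:63, mike:67}
print next → oscar; now {foxtrot:34, bravo:37, kilo:63, mike:67}
add golf (priority 55) → {foxtrot:34, bravo:37, golf:55, kilo:63, mike:67}
print next → foxtrot; now {bravo:37, golf:55, kilo:63, mike:67}
print next → bravo; now {golf:55, kilo:63, mike:67}
print next → golf; now {kilo:63, mike:67}
print next → kilo; now {mike:67}
add lima (priority 74) → {mike:67, lima:74}
add romeo (priority 99) → {mike:67, lima:74, romeo:99}
update romeo to priority 36 → {romeo:36, mike:67, lima:74}
add victor (priority 13) → {victor:13, romeo:36, mike:67, lima:74}
add india (priority 92) → {victor:13, romeo:36, mike:67, lima:74, india:92}
print next → victor; now {romeo:36, mike:67, lima:74, india:92}
print next → romeo; now {mike:67, lima:74, india:92}
add hotel (priority 41) → {hotel:41, mike:67, lima:74, india:92}
print next → hotel; now {mike:67, lima:74, india:92}
update india to priority 72 → {mike:67, india:72, lima:74}
print next → mike; now {india:72, lima:74}
print next → india; now {lima:74}
add delta (priority 57) → {delta:57, lima:74}
add juliet (priority 97) → {delta:57, lima:74, juliet:97}
update juliet to priority 24 → {juliet:24, delta:57, lima:74}
update delta to priority 19 → {delta:19, juliet:24, lima:74}
print next → delta; now {juliet:24, lima:74}
print next → juliet; now {lima:74}
update lima to priority 54 → {lima:54}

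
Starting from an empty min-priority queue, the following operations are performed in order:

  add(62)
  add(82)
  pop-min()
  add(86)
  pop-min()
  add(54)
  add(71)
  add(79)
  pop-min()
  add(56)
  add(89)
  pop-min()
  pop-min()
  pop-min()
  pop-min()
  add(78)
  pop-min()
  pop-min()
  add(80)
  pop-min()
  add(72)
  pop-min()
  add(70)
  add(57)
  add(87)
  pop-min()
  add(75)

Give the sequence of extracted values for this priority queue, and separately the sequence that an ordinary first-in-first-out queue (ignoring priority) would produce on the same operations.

priority queue: [62, 82, 54, 56, 71, 79, 86, 78, 89, 80, 72, 57]; FIFO queue: [62, 82, 86, 54, 71, 79, 56, 89, 78, 80, 72, 70]

insert 62 → {62}
insert 82 → {62, 82}
pop-min → 62; now {82}
insert 86 → {82, 86}
pop-min → 82; now {86}
insert 54 → {54, 86}
insert 71 → {54, 71, 86}
insert 79 → {54, 71, 79, 86}
pop-min → 54; now {71, 79, 86}
insert 56 → {56, 71, 79, 86}
insert 89 → {56, 71, 79, 86, 89}
pop-min → 56; now {71, 79, 86, 89}
pop-min → 71; now {79, 86, 89}
pop-min → 79; now {86, 89}
pop-min → 86; now {89}
insert 78 → {78, 89}
pop-min → 78; now {89}
pop-min → 89; now {}
insert 80 → {80}
pop-min → 80; now {}
insert 72 → {72}
pop-min → 72; now {}
insert 70 → {70}
insert 57 → {57, 70}
insert 87 → {57, 70, 87}
pop-min → 57; now {70, 87}
insert 75 → {70, 75, 87}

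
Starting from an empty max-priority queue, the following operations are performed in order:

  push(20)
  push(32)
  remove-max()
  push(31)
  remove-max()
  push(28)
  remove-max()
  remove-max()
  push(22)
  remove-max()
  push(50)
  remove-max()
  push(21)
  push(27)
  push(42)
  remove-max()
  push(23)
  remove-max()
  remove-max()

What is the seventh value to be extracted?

42

insert 20 → {20}
insert 32 → {32, 20}
remove-max → 32; now {20}
insert 31 → {31, 20}
remove-max → 31; now {20}
insert 28 → {28, 20}
remove-max → 28; now {20}
remove-max → 20; now {}
insert 22 → {22}
remove-max → 22; now {}
insert 50 → {50}
remove-max → 50; now {}
insert 21 → {21}
insert 27 → {27, 21}
insert 42 → {42, 27, 21}
remove-max → 42; now {27, 21}
insert 23 → {27, 23, 21}
remove-max → 27; now {23, 21}
remove-max → 23; now {21}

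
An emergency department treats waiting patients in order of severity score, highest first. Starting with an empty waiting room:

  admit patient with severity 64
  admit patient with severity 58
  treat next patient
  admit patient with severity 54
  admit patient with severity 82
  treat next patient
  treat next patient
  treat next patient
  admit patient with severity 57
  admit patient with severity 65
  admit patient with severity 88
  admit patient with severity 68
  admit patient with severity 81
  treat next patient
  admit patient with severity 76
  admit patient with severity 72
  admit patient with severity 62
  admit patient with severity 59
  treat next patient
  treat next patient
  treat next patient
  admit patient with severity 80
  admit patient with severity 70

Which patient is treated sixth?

81

insert 64 → {64}
insert 58 → {64, 58}
treat next patient → 64; now {58}
insert 54 → {58, 54}
insert 82 → {82, 58, 54}
treat next patient → 82; now {58, 54}
treat next patient → 58; now {54}
treat next patient → 54; now {}
insert 57 → {57}
insert 65 → {65, 57}
insert 88 → {88, 65, 57}
insert 68 → {88, 68, 65, 57}
insert 81 → {88, 81, 68, 65, 57}
treat next patient → 88; now {81, 68, 65, 57}
insert 76 → {81, 76, 68, 65, 57}
insert 72 → {81, 76, 72, 68, 65, 57}
insert 62 → {81, 76, 72, 68, 65, 62, 57}
insert 59 → {81, 76, 72, 68, 65, 62, 59, 57}
treat next patient → 81; now {76, 72, 68, 65, 62, 59, 57}
treat next patient → 76; now {72, 68, 65, 62, 59, 57}
treat next patient → 72; now {68, 65, 62, 59, 57}
insert 80 → {80, 68, 65, 62, 59, 57}
insert 70 → {80, 70, 68, 65, 62, 59, 57}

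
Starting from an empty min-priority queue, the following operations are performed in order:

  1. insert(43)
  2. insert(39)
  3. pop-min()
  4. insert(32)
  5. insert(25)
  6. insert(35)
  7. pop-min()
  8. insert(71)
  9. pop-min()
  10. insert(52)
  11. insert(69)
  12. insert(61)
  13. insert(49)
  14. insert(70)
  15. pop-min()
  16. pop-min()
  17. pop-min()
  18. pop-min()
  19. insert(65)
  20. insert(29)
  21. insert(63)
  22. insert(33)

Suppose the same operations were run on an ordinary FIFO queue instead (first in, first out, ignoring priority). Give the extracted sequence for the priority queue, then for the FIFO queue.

insert 43 → {43}
insert 39 → {39, 43}
pop-min → 39; now {43}
insert 32 → {32, 43}
insert 25 → {25, 32, 43}
insert 35 → {25, 32, 35, 43}
pop-min → 25; now {32, 35, 43}
insert 71 → {32, 35, 43, 71}
pop-min → 32; now {35, 43, 71}
insert 52 → {35, 43, 52, 71}
insert 69 → {35, 43, 52, 69, 71}
insert 61 → {35, 43, 52, 61, 69, 71}
insert 49 → {35, 43, 49, 52, 61, 69, 71}
insert 70 → {35, 43, 49, 52, 61, 69, 70, 71}
pop-min → 35; now {43, 49, 52, 61, 69, 70, 71}
pop-min → 43; now {49, 52, 61, 69, 70, 71}
pop-min → 49; now {52, 61, 69, 70, 71}
pop-min → 52; now {61, 69, 70, 71}
insert 65 → {61, 65, 69, 70, 71}
insert 29 → {29, 61, 65, 69, 70, 71}
insert 63 → {29, 61, 63, 65, 69, 70, 71}
insert 33 → {29, 33, 61, 63, 65, 69, 70, 71}

priority queue: [39, 25, 32, 35, 43, 49, 52]; FIFO queue: [43, 39, 32, 25, 35, 71, 52]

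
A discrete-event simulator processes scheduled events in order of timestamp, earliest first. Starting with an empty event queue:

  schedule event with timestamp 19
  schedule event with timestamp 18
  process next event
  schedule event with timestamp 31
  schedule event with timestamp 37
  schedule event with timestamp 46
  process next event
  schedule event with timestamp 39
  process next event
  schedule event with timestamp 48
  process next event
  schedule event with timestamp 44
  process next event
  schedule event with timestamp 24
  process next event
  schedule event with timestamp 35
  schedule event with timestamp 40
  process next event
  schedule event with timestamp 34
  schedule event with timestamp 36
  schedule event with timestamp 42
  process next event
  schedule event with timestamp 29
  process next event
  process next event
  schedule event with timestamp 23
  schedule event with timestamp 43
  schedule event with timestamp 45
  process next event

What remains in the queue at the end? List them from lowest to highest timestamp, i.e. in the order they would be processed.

insert 19 → {19}
insert 18 → {18, 19}
process next event → 18; now {19}
insert 31 → {19, 31}
insert 37 → {19, 31, 37}
insert 46 → {19, 31, 37, 46}
process next event → 19; now {31, 37, 46}
insert 39 → {31, 37, 39, 46}
process next event → 31; now {37, 39, 46}
insert 48 → {37, 39, 46, 48}
process next event → 37; now {39, 46, 48}
insert 44 → {39, 44, 46, 48}
process next event → 39; now {44, 46, 48}
insert 24 → {24, 44, 46, 48}
process next event → 24; now {44, 46, 48}
insert 35 → {35, 44, 46, 48}
insert 40 → {35, 40, 44, 46, 48}
process next event → 35; now {40, 44, 46, 48}
insert 34 → {34, 40, 44, 46, 48}
insert 36 → {34, 36, 40, 44, 46, 48}
insert 42 → {34, 36, 40, 42, 44, 46, 48}
process next event → 34; now {36, 40, 42, 44, 46, 48}
insert 29 → {29, 36, 40, 42, 44, 46, 48}
process next event → 29; now {36, 40, 42, 44, 46, 48}
process next event → 36; now {40, 42, 44, 46, 48}
insert 23 → {23, 40, 42, 44, 46, 48}
insert 43 → {23, 40, 42, 43, 44, 46, 48}
insert 45 → {23, 40, 42, 43, 44, 45, 46, 48}
process next event → 23; now {40, 42, 43, 44, 45, 46, 48}

[40, 42, 43, 44, 45, 46, 48]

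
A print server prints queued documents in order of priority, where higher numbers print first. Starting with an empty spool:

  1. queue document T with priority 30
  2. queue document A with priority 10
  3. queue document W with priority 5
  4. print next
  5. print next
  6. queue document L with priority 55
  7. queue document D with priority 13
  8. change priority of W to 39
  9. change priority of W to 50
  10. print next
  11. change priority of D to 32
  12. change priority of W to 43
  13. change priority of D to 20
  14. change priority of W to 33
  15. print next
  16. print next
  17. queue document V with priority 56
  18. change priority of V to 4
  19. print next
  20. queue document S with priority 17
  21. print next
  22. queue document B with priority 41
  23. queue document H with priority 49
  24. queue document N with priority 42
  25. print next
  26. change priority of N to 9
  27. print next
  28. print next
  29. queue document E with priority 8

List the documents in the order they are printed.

T, A, L, W, D, V, S, H, B, N

add T (priority 30) → {T:30}
add A (priority 10) → {T:30, A:10}
add W (priority 5) → {T:30, A:10, W:5}
print next → T; now {A:10, W:5}
print next → A; now {W:5}
add L (priority 55) → {L:55, W:5}
add D (priority 13) → {L:55, D:13, W:5}
update W to priority 39 → {L:55, W:39, D:13}
update W to priority 50 → {L:55, W:50, D:13}
print next → L; now {W:50, D:13}
update D to priority 32 → {W:50, D:32}
update W to priority 43 → {W:43, D:32}
update D to priority 20 → {W:43, D:20}
update W to priority 33 → {W:33, D:20}
print next → W; now {D:20}
print next → D; now {}
add V (priority 56) → {V:56}
update V to priority 4 → {V:4}
print next → V; now {}
add S (priority 17) → {S:17}
print next → S; now {}
add B (priority 41) → {B:41}
add H (priority 49) → {H:49, B:41}
add N (priority 42) → {H:49, N:42, B:41}
print next → H; now {N:42, B:41}
update N to priority 9 → {B:41, N:9}
print next → B; now {N:9}
print next → N; now {}
add E (priority 8) → {E:8}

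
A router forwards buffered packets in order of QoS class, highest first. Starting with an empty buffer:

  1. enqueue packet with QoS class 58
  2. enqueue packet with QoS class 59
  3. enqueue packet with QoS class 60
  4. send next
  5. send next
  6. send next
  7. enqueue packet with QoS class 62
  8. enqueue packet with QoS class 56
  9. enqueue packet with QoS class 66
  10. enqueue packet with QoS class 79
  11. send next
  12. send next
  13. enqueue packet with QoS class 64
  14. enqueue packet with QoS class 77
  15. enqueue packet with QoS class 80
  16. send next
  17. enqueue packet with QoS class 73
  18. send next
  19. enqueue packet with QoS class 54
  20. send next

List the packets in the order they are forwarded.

60 → 59 → 58 → 79 → 66 → 80 → 77 → 73

insert 58 → {58}
insert 59 → {59, 58}
insert 60 → {60, 59, 58}
send next → 60; now {59, 58}
send next → 59; now {58}
send next → 58; now {}
insert 62 → {62}
insert 56 → {62, 56}
insert 66 → {66, 62, 56}
insert 79 → {79, 66, 62, 56}
send next → 79; now {66, 62, 56}
send next → 66; now {62, 56}
insert 64 → {64, 62, 56}
insert 77 → {77, 64, 62, 56}
insert 80 → {80, 77, 64, 62, 56}
send next → 80; now {77, 64, 62, 56}
insert 73 → {77, 73, 64, 62, 56}
send next → 77; now {73, 64, 62, 56}
insert 54 → {73, 64, 62, 56, 54}
send next → 73; now {64, 62, 56, 54}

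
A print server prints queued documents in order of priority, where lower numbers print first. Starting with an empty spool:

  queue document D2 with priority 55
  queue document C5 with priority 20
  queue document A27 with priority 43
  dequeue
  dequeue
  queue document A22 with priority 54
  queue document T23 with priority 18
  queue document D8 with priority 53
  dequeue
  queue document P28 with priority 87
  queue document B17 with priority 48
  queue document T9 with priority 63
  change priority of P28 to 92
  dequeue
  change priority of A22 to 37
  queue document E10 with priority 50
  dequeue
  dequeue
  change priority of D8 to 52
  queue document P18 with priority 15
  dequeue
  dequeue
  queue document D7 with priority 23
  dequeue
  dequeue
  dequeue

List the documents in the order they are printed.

add D2 (priority 55) → {D2:55}
add C5 (priority 20) → {C5:20, D2:55}
add A27 (priority 43) → {C5:20, A27:43, D2:55}
dequeue → C5; now {A27:43, D2:55}
dequeue → A27; now {D2:55}
add A22 (priority 54) → {A22:54, D2:55}
add T23 (priority 18) → {T23:18, A22:54, D2:55}
add D8 (priority 53) → {T23:18, D8:53, A22:54, D2:55}
dequeue → T23; now {D8:53, A22:54, D2:55}
add P28 (priority 87) → {D8:53, A22:54, D2:55, P28:87}
add B17 (priority 48) → {B17:48, D8:53, A22:54, D2:55, P28:87}
add T9 (priority 63) → {B17:48, D8:53, A22:54, D2:55, T9:63, P28:87}
update P28 to priority 92 → {B17:48, D8:53, A22:54, D2:55, T9:63, P28:92}
dequeue → B17; now {D8:53, A22:54, D2:55, T9:63, P28:92}
update A22 to priority 37 → {A22:37, D8:53, D2:55, T9:63, P28:92}
add E10 (priority 50) → {A22:37, E10:50, D8:53, D2:55, T9:63, P28:92}
dequeue → A22; now {E10:50, D8:53, D2:55, T9:63, P28:92}
dequeue → E10; now {D8:53, D2:55, T9:63, P28:92}
update D8 to priority 52 → {D8:52, D2:55, T9:63, P28:92}
add P18 (priority 15) → {P18:15, D8:52, D2:55, T9:63, P28:92}
dequeue → P18; now {D8:52, D2:55, T9:63, P28:92}
dequeue → D8; now {D2:55, T9:63, P28:92}
add D7 (priority 23) → {D7:23, D2:55, T9:63, P28:92}
dequeue → D7; now {D2:55, T9:63, P28:92}
dequeue → D2; now {T9:63, P28:92}
dequeue → T9; now {P28:92}

C5, A27, T23, B17, A22, E10, P18, D8, D7, D2, T9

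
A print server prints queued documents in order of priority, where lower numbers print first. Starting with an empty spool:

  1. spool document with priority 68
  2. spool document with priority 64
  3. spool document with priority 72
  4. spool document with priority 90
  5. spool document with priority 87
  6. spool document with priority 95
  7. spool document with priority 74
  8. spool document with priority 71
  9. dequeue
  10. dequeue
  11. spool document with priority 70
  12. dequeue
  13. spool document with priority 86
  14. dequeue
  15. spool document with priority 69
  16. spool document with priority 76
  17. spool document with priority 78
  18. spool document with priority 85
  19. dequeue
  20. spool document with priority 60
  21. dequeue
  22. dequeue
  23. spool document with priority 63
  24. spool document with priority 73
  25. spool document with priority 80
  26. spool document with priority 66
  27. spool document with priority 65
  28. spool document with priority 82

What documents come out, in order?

insert 68 → {68}
insert 64 → {64, 68}
insert 72 → {64, 68, 72}
insert 90 → {64, 68, 72, 90}
insert 87 → {64, 68, 72, 87, 90}
insert 95 → {64, 68, 72, 87, 90, 95}
insert 74 → {64, 68, 72, 74, 87, 90, 95}
insert 71 → {64, 68, 71, 72, 74, 87, 90, 95}
dequeue → 64; now {68, 71, 72, 74, 87, 90, 95}
dequeue → 68; now {71, 72, 74, 87, 90, 95}
insert 70 → {70, 71, 72, 74, 87, 90, 95}
dequeue → 70; now {71, 72, 74, 87, 90, 95}
insert 86 → {71, 72, 74, 86, 87, 90, 95}
dequeue → 71; now {72, 74, 86, 87, 90, 95}
insert 69 → {69, 72, 74, 86, 87, 90, 95}
insert 76 → {69, 72, 74, 76, 86, 87, 90, 95}
insert 78 → {69, 72, 74, 76, 78, 86, 87, 90, 95}
insert 85 → {69, 72, 74, 76, 78, 85, 86, 87, 90, 95}
dequeue → 69; now {72, 74, 76, 78, 85, 86, 87, 90, 95}
insert 60 → {60, 72, 74, 76, 78, 85, 86, 87, 90, 95}
dequeue → 60; now {72, 74, 76, 78, 85, 86, 87, 90, 95}
dequeue → 72; now {74, 76, 78, 85, 86, 87, 90, 95}
insert 63 → {63, 74, 76, 78, 85, 86, 87, 90, 95}
insert 73 → {63, 73, 74, 76, 78, 85, 86, 87, 90, 95}
insert 80 → {63, 73, 74, 76, 78, 80, 85, 86, 87, 90, 95}
insert 66 → {63, 66, 73, 74, 76, 78, 80, 85, 86, 87, 90, 95}
insert 65 → {63, 65, 66, 73, 74, 76, 78, 80, 85, 86, 87, 90, 95}
insert 82 → {63, 65, 66, 73, 74, 76, 78, 80, 82, 85, 86, 87, 90, 95}

64, 68, 70, 71, 69, 60, 72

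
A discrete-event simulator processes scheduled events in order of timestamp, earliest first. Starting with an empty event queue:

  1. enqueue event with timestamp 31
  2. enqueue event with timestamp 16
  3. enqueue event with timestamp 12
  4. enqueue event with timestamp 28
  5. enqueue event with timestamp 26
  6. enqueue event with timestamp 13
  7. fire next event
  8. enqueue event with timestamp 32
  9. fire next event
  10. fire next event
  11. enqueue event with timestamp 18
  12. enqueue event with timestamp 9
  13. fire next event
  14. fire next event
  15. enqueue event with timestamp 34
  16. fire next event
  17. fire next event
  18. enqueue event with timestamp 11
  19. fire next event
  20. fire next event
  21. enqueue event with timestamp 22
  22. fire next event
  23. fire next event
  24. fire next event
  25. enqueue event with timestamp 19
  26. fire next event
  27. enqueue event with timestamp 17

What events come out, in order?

[12, 13, 16, 9, 18, 26, 28, 11, 31, 22, 32, 34, 19]

insert 31 → {31}
insert 16 → {16, 31}
insert 12 → {12, 16, 31}
insert 28 → {12, 16, 28, 31}
insert 26 → {12, 16, 26, 28, 31}
insert 13 → {12, 13, 16, 26, 28, 31}
fire next event → 12; now {13, 16, 26, 28, 31}
insert 32 → {13, 16, 26, 28, 31, 32}
fire next event → 13; now {16, 26, 28, 31, 32}
fire next event → 16; now {26, 28, 31, 32}
insert 18 → {18, 26, 28, 31, 32}
insert 9 → {9, 18, 26, 28, 31, 32}
fire next event → 9; now {18, 26, 28, 31, 32}
fire next event → 18; now {26, 28, 31, 32}
insert 34 → {26, 28, 31, 32, 34}
fire next event → 26; now {28, 31, 32, 34}
fire next event → 28; now {31, 32, 34}
insert 11 → {11, 31, 32, 34}
fire next event → 11; now {31, 32, 34}
fire next event → 31; now {32, 34}
insert 22 → {22, 32, 34}
fire next event → 22; now {32, 34}
fire next event → 32; now {34}
fire next event → 34; now {}
insert 19 → {19}
fire next event → 19; now {}
insert 17 → {17}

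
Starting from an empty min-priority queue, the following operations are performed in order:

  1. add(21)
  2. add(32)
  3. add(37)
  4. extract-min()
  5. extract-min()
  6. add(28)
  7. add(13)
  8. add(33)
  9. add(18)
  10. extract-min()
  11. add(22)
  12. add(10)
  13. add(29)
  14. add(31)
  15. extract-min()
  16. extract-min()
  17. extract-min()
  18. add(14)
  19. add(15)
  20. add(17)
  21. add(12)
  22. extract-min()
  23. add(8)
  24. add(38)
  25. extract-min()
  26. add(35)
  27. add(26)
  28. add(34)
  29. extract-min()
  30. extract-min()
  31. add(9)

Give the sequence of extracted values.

21 → 32 → 13 → 10 → 18 → 22 → 12 → 8 → 14 → 15

insert 21 → {21}
insert 32 → {21, 32}
insert 37 → {21, 32, 37}
extract-min → 21; now {32, 37}
extract-min → 32; now {37}
insert 28 → {28, 37}
insert 13 → {13, 28, 37}
insert 33 → {13, 28, 33, 37}
insert 18 → {13, 18, 28, 33, 37}
extract-min → 13; now {18, 28, 33, 37}
insert 22 → {18, 22, 28, 33, 37}
insert 10 → {10, 18, 22, 28, 33, 37}
insert 29 → {10, 18, 22, 28, 29, 33, 37}
insert 31 → {10, 18, 22, 28, 29, 31, 33, 37}
extract-min → 10; now {18, 22, 28, 29, 31, 33, 37}
extract-min → 18; now {22, 28, 29, 31, 33, 37}
extract-min → 22; now {28, 29, 31, 33, 37}
insert 14 → {14, 28, 29, 31, 33, 37}
insert 15 → {14, 15, 28, 29, 31, 33, 37}
insert 17 → {14, 15, 17, 28, 29, 31, 33, 37}
insert 12 → {12, 14, 15, 17, 28, 29, 31, 33, 37}
extract-min → 12; now {14, 15, 17, 28, 29, 31, 33, 37}
insert 8 → {8, 14, 15, 17, 28, 29, 31, 33, 37}
insert 38 → {8, 14, 15, 17, 28, 29, 31, 33, 37, 38}
extract-min → 8; now {14, 15, 17, 28, 29, 31, 33, 37, 38}
insert 35 → {14, 15, 17, 28, 29, 31, 33, 35, 37, 38}
insert 26 → {14, 15, 17, 26, 28, 29, 31, 33, 35, 37, 38}
insert 34 → {14, 15, 17, 26, 28, 29, 31, 33, 34, 35, 37, 38}
extract-min → 14; now {15, 17, 26, 28, 29, 31, 33, 34, 35, 37, 38}
extract-min → 15; now {17, 26, 28, 29, 31, 33, 34, 35, 37, 38}
insert 9 → {9, 17, 26, 28, 29, 31, 33, 34, 35, 37, 38}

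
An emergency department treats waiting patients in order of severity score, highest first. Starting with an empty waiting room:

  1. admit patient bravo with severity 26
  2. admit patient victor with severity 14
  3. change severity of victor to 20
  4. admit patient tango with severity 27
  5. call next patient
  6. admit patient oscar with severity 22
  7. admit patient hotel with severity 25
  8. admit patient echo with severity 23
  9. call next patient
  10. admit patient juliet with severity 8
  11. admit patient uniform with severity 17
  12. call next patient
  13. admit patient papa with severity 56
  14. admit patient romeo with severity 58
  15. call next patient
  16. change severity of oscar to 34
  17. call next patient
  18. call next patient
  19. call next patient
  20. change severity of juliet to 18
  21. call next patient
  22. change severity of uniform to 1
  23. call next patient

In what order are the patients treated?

add bravo (severity 26) → {bravo:26}
add victor (severity 14) → {bravo:26, victor:14}
update victor to severity 20 → {bravo:26, victor:20}
add tango (severity 27) → {tango:27, bravo:26, victor:20}
call next patient → tango; now {bravo:26, victor:20}
add oscar (severity 22) → {bravo:26, oscar:22, victor:20}
add hotel (severity 25) → {bravo:26, hotel:25, oscar:22, victor:20}
add echo (severity 23) → {bravo:26, hotel:25, echo:23, oscar:22, victor:20}
call next patient → bravo; now {hotel:25, echo:23, oscar:22, victor:20}
add juliet (severity 8) → {hotel:25, echo:23, oscar:22, victor:20, juliet:8}
add uniform (severity 17) → {hotel:25, echo:23, oscar:22, victor:20, uniform:17, juliet:8}
call next patient → hotel; now {echo:23, oscar:22, victor:20, uniform:17, juliet:8}
add papa (severity 56) → {papa:56, echo:23, oscar:22, victor:20, uniform:17, juliet:8}
add romeo (severity 58) → {romeo:58, papa:56, echo:23, oscar:22, victor:20, uniform:17, juliet:8}
call next patient → romeo; now {papa:56, echo:23, oscar:22, victor:20, uniform:17, juliet:8}
update oscar to severity 34 → {papa:56, oscar:34, echo:23, victor:20, uniform:17, juliet:8}
call next patient → papa; now {oscar:34, echo:23, victor:20, uniform:17, juliet:8}
call next patient → oscar; now {echo:23, victor:20, uniform:17, juliet:8}
call next patient → echo; now {victor:20, uniform:17, juliet:8}
update juliet to severity 18 → {victor:20, juliet:18, uniform:17}
call next patient → victor; now {juliet:18, uniform:17}
update uniform to severity 1 → {juliet:18, uniform:1}
call next patient → juliet; now {uniform:1}

tango → bravo → hotel → romeo → papa → oscar → echo → victor → juliet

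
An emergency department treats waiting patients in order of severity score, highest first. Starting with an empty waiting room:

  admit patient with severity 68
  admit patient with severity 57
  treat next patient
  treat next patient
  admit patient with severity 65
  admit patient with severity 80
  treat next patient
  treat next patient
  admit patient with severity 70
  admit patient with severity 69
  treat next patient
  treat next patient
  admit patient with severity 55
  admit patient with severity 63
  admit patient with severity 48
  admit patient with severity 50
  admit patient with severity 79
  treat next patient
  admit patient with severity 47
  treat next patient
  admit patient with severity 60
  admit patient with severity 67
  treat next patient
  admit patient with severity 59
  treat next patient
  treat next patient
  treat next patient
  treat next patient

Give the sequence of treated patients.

68 → 57 → 80 → 65 → 70 → 69 → 79 → 63 → 67 → 60 → 59 → 55 → 50

insert 68 → {68}
insert 57 → {68, 57}
treat next patient → 68; now {57}
treat next patient → 57; now {}
insert 65 → {65}
insert 80 → {80, 65}
treat next patient → 80; now {65}
treat next patient → 65; now {}
insert 70 → {70}
insert 69 → {70, 69}
treat next patient → 70; now {69}
treat next patient → 69; now {}
insert 55 → {55}
insert 63 → {63, 55}
insert 48 → {63, 55, 48}
insert 50 → {63, 55, 50, 48}
insert 79 → {79, 63, 55, 50, 48}
treat next patient → 79; now {63, 55, 50, 48}
insert 47 → {63, 55, 50, 48, 47}
treat next patient → 63; now {55, 50, 48, 47}
insert 60 → {60, 55, 50, 48, 47}
insert 67 → {67, 60, 55, 50, 48, 47}
treat next patient → 67; now {60, 55, 50, 48, 47}
insert 59 → {60, 59, 55, 50, 48, 47}
treat next patient → 60; now {59, 55, 50, 48, 47}
treat next patient → 59; now {55, 50, 48, 47}
treat next patient → 55; now {50, 48, 47}
treat next patient → 50; now {48, 47}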